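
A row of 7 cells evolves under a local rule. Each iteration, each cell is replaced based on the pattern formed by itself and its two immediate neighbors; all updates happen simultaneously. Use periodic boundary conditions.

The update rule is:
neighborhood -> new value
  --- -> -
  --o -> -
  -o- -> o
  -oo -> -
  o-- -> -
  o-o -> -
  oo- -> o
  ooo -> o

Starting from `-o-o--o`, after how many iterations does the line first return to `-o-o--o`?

1

iteration 1: -o-o--o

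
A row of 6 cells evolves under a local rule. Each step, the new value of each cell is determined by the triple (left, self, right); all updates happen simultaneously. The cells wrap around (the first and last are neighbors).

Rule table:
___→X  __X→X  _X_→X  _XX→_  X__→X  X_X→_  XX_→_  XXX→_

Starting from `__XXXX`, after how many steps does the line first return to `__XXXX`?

XX____
__XXXX

2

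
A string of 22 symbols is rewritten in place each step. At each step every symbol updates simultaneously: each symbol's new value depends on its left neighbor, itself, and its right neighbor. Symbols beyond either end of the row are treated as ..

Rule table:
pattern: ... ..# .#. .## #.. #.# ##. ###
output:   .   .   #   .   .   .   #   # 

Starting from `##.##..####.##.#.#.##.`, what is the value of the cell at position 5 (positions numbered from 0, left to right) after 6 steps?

.

.#..#...###..#.#.#..#.
.#..#....##..#.#.#..#.
.#..#.....#..#.#.#..#.
.#..#.....#..#.#.#..#.  (fixed point — unchanged through step 6)
position 5 holds .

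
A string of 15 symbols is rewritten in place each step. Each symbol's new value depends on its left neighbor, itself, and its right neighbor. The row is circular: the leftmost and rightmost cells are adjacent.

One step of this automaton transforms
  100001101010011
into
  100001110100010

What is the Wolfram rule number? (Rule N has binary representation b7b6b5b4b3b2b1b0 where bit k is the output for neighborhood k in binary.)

104

position 14: 111 → 0  (bit 7 = 0)
position 0: 110 → 1  (bit 6 = 1)
position 7: 101 → 1  (bit 5 = 1)
position 1: 100 → 0  (bit 4 = 0)
position 5: 011 → 1  (bit 3 = 1)
position 8: 010 → 0  (bit 2 = 0)
position 4: 001 → 0  (bit 1 = 0)
position 2: 000 → 0  (bit 0 = 0)
bits b7..b0 = 01101000 = 104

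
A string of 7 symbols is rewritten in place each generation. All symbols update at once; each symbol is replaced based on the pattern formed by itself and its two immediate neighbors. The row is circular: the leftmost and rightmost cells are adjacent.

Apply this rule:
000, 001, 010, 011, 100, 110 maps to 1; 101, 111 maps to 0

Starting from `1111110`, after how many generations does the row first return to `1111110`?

generation 1: 1000010
generation 2: 1111110

2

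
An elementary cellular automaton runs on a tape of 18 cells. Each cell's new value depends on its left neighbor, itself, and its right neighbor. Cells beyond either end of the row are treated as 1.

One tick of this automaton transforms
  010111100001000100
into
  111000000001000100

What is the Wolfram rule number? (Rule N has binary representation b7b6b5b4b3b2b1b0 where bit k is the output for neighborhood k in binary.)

position 4: 111 → 0  (bit 7 = 0)
position 6: 110 → 0  (bit 6 = 0)
position 0: 101 → 1  (bit 5 = 1)
position 7: 100 → 0  (bit 4 = 0)
position 3: 011 → 0  (bit 3 = 0)
position 1: 010 → 1  (bit 2 = 1)
position 10: 001 → 0  (bit 1 = 0)
position 8: 000 → 0  (bit 0 = 0)
bits b7..b0 = 00100100 = 36

36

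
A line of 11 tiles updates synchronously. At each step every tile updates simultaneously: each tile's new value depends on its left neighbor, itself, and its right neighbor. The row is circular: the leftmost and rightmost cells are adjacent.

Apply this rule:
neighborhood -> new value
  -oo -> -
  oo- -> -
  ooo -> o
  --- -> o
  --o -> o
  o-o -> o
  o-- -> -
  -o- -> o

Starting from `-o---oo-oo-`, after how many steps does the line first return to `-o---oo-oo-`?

oo-oo--o---
--o---oo-oo
-oo-oo--o--
o--o---oo-o
--oo-oo--o-
oo--o---oo-
---oo-oo--o
-oo--o---oo
o---oo-oo--
o-oo--o---o
-o---oo-oo-

11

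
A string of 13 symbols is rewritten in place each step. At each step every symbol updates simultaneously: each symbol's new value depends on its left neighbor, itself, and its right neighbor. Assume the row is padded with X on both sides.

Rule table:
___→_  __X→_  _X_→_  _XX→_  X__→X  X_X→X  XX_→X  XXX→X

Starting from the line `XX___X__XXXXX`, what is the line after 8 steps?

XXXXXXXXXX___

XXX___X__XXXX
XXXX___X__XXX
XXXXX___X__XX
XXXXXX___X__X
XXXXXXX___X__
XXXXXXXX___X_
XXXXXXXXX___X
XXXXXXXXXX___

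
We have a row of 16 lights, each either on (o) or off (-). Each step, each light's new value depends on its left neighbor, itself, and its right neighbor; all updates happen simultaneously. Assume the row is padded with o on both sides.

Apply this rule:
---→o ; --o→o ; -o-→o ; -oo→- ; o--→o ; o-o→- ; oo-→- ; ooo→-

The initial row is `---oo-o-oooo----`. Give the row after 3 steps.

ooo---------oooo

ooo---o-----oooo
---ooooooooo----
ooo---------oooo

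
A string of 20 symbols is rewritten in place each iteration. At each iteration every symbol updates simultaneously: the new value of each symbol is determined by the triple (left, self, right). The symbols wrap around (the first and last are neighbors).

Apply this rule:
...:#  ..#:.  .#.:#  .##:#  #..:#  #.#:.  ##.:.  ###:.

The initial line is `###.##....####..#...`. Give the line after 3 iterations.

#...#.###.#...#.###.

#...#.###.#...#.###.
###.#.#...###.#.#...
#...#.###.#...#.###.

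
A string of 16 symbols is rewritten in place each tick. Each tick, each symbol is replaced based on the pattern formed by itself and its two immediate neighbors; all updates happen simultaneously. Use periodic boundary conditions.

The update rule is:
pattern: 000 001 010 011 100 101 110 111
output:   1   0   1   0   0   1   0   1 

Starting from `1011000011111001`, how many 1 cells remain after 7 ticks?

0100011001110000
0101000000100111
1111011110100010
0110101101101011
1001110010011100
1000100010001000
1010101010101010
count of 1: 8

8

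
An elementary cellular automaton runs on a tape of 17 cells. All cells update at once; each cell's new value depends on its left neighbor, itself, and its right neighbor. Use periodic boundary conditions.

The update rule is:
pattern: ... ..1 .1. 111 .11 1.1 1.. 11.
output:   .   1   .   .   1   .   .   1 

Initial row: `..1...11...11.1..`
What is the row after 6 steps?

11.1..111....1...

.1...111..111....
1...11.1.11.1....
...111...11.....1
..11.1..111....1.
.111...11.1...1..
11.1..111....1...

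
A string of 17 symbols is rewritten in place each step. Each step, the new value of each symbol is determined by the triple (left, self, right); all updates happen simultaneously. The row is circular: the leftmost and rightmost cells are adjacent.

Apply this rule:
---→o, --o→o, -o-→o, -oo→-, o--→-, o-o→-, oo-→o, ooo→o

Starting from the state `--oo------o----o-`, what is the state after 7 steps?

oo-o-oooooo-oooo-
-o-o--ooooo--ooo-
oo-o-o-oooo-o-oo-
-o-o-o--ooo-o--o-
oo-o-o-o-oo-o-oo-
-o-o-o-o--o-o--o-
oo-o-o-o-oo-o-oo-

oo-o-o-o-oo-o-oo-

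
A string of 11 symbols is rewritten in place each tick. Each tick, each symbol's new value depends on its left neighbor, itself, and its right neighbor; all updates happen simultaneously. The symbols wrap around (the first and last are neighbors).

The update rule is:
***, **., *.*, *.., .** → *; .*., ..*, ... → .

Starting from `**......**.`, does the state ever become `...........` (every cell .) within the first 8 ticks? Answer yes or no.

***.....***
****....***
*****...***
******..***
*******.***
***********
***********  (fixed point — unchanged through tick 8)
tick 8 is ***********, still not uniform .

no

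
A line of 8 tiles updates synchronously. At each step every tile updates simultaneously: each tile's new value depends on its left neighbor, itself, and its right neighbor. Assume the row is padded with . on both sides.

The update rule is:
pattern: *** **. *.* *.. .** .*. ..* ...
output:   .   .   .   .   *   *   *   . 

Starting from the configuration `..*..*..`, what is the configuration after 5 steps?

.**.**..
**..*...
*..**...
*.**....
*.*.....

*.*.....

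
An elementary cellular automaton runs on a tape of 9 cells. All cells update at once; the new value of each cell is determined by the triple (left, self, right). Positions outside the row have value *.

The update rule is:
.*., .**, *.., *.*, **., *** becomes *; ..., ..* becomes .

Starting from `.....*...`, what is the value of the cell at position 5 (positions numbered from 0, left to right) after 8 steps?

step 1: *....**..
step 2: **...***.
step 3: ***..****
step 4: ****.****
step 5: *********
step 6: *********  (fixed point — unchanged through step 8)
position 5 holds *

*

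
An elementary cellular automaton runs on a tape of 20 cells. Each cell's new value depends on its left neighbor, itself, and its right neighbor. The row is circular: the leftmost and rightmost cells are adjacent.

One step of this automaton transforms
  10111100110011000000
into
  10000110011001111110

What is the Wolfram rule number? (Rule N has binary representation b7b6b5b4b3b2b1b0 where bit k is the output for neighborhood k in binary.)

position 3: 111 → 0  (bit 7 = 0)
position 5: 110 → 1  (bit 6 = 1)
position 1: 101 → 0  (bit 5 = 0)
position 6: 100 → 1  (bit 4 = 1)
position 2: 011 → 0  (bit 3 = 0)
position 0: 010 → 1  (bit 2 = 1)
position 7: 001 → 0  (bit 1 = 0)
position 15: 000 → 1  (bit 0 = 1)
bits b7..b0 = 01010101 = 85

85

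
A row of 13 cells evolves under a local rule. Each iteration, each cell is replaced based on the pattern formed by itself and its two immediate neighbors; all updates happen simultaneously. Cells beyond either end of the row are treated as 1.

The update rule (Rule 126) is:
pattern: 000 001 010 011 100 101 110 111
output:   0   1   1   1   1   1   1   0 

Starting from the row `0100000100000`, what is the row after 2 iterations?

1110001110001
0011011011011

0011011011011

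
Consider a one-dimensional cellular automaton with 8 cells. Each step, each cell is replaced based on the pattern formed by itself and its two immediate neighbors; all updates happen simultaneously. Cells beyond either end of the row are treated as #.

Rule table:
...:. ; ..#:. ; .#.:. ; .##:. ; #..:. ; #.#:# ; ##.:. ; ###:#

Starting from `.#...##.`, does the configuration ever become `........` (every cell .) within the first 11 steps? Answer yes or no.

yes

#......#
........
all cells are . at step 2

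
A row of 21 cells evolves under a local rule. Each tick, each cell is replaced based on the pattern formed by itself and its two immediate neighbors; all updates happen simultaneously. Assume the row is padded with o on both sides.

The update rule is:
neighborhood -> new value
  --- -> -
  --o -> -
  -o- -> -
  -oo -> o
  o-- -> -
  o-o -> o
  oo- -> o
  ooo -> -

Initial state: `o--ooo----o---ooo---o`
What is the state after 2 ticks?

o---o----------o----o

o--o-o--------o-o---o
o---o----------o----o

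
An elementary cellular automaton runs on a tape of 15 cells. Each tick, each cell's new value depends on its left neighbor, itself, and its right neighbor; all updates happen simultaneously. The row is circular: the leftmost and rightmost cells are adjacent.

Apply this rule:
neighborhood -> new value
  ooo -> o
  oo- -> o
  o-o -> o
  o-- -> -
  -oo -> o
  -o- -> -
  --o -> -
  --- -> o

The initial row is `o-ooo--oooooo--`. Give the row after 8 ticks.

ooooo--oooooooo

-oooo--oooooo--
-oooo--oooooo-o
ooooo--ooooooo-
ooooo--oooooooo
ooooo--oooooooo  (fixed point — unchanged through tick 8)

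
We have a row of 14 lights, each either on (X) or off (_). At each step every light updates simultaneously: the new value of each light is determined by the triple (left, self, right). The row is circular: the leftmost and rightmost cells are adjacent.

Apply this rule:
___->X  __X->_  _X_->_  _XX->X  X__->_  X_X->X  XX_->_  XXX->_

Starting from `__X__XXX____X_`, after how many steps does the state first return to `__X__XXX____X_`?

X____X___XX___
__XX___X_X__X_
X_X__X__X_____
_X________XXX_
___XXXXXX_X___
XX_X_____X__XX
__X__XXX____X_

7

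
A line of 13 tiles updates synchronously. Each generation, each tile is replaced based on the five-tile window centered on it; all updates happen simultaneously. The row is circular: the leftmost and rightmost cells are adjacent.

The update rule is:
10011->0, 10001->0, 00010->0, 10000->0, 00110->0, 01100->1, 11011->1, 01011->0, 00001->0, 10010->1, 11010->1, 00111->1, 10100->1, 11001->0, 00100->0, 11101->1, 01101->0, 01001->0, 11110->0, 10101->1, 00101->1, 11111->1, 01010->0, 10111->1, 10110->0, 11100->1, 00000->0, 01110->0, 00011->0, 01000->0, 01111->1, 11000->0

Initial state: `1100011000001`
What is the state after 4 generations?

0100000000001

0100001000001
0100000000001
0100000000001  (fixed point — unchanged through generation 4)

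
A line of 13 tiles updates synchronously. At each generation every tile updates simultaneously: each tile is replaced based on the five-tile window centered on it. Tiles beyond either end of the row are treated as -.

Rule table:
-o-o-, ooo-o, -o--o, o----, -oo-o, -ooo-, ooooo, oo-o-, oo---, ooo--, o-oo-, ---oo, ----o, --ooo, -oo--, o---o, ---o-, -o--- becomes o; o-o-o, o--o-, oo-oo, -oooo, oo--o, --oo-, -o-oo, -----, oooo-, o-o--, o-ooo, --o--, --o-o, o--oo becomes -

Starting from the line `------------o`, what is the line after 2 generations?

--------oo-oo

----------oo-
--------oo-oo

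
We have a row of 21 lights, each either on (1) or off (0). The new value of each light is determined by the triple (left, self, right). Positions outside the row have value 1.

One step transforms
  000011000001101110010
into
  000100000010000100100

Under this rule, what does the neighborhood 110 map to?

0

At position 5 the neighborhood is 110; the next row has 0 there.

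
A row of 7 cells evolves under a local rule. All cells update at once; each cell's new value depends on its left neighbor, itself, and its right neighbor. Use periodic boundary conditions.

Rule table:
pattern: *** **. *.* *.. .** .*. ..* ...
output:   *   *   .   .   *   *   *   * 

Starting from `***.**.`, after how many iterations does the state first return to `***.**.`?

iteration 1: ***.**.

1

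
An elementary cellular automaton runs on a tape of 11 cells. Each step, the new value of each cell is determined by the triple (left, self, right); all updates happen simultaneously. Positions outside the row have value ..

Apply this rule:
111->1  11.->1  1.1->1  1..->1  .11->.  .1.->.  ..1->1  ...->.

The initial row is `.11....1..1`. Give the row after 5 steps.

1.1.1.111.1

1.11..1.11.
.1.111.1.11
1.1.111.1.1
.1.1.111.1.
1.1.1.111.1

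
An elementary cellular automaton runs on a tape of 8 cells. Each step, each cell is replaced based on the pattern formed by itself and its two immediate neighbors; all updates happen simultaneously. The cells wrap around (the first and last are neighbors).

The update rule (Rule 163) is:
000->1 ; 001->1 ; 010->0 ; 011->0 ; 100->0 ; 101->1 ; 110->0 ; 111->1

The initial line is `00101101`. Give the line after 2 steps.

10100100

01010010
10100100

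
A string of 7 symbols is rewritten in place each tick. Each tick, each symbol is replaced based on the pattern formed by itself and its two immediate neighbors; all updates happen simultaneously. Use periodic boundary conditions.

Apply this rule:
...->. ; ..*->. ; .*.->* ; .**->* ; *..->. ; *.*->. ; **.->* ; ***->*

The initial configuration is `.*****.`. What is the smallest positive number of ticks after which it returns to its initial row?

1

tick 1: .*****.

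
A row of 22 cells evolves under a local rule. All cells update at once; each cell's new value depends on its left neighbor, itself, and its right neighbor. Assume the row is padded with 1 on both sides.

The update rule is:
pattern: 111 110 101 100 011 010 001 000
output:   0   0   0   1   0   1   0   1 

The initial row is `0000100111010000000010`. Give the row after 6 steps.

0000111100000000000010

1110110000011111111010
0000001111000000000010
1111100000111111111010
0000011110000000000010
1111000001111111111010
0000111100000000000010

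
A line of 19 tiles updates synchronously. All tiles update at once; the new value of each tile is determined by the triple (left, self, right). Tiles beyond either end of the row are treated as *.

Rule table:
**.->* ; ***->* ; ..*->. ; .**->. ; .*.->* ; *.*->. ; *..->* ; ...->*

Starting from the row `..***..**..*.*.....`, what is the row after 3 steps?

*..***..**.*.*****.
**..***..*.*..****.
***..***.*.**..***.

***..***.*.**..***.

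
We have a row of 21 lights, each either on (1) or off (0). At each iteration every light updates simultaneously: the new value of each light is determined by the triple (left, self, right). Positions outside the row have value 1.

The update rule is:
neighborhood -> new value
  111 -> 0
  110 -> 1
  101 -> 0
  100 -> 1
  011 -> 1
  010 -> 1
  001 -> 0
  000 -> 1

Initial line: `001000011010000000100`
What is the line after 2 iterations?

101001011010000010110

101111011011111110110
101001011010000010110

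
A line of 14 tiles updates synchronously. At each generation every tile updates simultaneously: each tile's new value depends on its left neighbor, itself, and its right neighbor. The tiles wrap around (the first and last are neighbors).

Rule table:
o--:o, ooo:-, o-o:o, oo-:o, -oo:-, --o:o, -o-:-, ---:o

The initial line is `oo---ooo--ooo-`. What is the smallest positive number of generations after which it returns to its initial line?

-oooo--ooo--oo
o---ooo--ooo-o
oooo--ooo--oo-
---ooo--ooo-oo
ooo--ooo--oo-o
--ooo--ooo-oo-
oo--ooo--oo-oo
-ooo--ooo-oo--
o--ooo--oo-ooo
ooo--ooo-oo---
--ooo--oo-oooo
oo--ooo-oo---o
-ooo--oo-oooo-
o--ooo-oo---oo
ooo--oo-oooo--
--ooo-oo---ooo
oo--oo-oooo--o
-ooo-oo---ooo-
o--oo-oooo--oo
ooo-oo---ooo--
--oo-oooo--ooo
oo-oo---ooo--o
-oo-oooo--ooo-
o-oo---ooo--oo
oo-oooo--ooo--
-oo---ooo--ooo
o-oooo--ooo--o
oo---ooo--ooo-

28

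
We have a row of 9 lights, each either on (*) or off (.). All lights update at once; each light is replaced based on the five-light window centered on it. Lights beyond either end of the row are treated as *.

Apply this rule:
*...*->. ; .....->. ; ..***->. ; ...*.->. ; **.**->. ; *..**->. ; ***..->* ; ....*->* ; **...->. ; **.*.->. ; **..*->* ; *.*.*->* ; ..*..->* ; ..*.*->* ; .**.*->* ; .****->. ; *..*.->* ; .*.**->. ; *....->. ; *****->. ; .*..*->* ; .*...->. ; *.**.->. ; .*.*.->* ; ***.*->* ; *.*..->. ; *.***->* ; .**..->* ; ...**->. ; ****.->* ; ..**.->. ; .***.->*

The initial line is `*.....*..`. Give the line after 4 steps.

*...*.**.
*...*..*.
*...****.
*.....**.

*.....**.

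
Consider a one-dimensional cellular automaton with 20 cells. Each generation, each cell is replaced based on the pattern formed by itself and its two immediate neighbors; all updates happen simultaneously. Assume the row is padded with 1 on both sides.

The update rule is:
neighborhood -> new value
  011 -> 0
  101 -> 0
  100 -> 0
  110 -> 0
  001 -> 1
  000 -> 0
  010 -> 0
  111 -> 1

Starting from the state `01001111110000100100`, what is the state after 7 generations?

01000001001001001001

generation 1: 00010111100001001001
generation 2: 00100011000010010010
generation 3: 01000100000100100100
generation 4: 00001000001001001001
generation 5: 00010000010010010010
generation 6: 00100000100100100100
generation 7: 01000001001001001001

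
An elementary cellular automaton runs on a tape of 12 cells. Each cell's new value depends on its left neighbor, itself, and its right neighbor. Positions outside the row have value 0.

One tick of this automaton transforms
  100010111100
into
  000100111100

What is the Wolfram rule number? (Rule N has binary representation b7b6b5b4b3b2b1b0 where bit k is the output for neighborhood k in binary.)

202

position 7: 111 → 1  (bit 7 = 1)
position 9: 110 → 1  (bit 6 = 1)
position 5: 101 → 0  (bit 5 = 0)
position 1: 100 → 0  (bit 4 = 0)
position 6: 011 → 1  (bit 3 = 1)
position 0: 010 → 0  (bit 2 = 0)
position 3: 001 → 1  (bit 1 = 1)
position 2: 000 → 0  (bit 0 = 0)
bits b7..b0 = 11001010 = 202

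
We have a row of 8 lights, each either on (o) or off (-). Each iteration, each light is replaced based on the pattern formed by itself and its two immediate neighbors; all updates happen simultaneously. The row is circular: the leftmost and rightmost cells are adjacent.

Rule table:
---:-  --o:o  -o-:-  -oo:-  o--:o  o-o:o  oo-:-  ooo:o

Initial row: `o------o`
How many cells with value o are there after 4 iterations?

iteration 1: -o----o-
iteration 2: o-o--o-o
iteration 3: -o-oo-o-
iteration 4: o-o--o-o
count of o: 4

4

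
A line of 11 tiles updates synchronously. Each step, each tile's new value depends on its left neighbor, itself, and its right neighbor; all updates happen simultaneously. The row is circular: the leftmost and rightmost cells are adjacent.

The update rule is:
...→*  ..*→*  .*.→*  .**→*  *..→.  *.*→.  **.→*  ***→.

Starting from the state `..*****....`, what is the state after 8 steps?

step 1: ***...*.***
step 2: ..*.***.*..
step 3: ***.*.*.*.*
step 4: ..*.*.*.*.*
step 5: .**.*.*.*.*
step 6: .**.*.*.*.*  (fixed point — unchanged through step 8)

.**.*.*.*.*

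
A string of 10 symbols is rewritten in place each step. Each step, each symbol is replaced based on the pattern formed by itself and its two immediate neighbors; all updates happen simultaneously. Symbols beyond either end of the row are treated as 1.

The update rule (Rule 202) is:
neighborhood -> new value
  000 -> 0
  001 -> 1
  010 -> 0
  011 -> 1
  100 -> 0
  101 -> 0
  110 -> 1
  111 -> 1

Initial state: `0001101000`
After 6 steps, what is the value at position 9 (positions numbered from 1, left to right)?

1

0011100001
0111100011
0111100111
0111101111
0111101111  (fixed point — unchanged through step 6)
position 9 holds 1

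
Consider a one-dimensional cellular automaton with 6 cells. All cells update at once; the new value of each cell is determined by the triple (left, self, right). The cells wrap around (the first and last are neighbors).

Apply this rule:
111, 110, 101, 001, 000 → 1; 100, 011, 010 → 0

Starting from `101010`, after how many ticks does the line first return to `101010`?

2

010101
101010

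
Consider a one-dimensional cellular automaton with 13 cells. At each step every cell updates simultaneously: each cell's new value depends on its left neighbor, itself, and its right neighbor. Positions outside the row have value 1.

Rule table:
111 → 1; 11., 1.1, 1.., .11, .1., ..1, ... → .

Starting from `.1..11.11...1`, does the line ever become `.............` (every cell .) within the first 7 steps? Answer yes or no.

yes

step 1: .............
all cells are . at step 1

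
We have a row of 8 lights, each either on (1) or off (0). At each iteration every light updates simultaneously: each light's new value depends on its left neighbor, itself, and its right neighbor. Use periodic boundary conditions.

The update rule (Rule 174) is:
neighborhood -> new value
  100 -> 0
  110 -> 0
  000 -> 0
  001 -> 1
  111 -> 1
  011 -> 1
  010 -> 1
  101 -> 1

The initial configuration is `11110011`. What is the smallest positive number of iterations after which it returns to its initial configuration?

8

iteration 1: 11100111
iteration 2: 11001111
iteration 3: 10011111
iteration 4: 00111111
iteration 5: 01111110
iteration 6: 11111100
iteration 7: 11111001
iteration 8: 11110011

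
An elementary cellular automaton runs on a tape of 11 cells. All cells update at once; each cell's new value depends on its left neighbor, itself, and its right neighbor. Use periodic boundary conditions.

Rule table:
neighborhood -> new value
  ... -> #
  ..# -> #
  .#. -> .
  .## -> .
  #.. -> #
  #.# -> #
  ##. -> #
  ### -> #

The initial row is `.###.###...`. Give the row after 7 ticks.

.######.###

#.###.#####
##.###.####
###.###.###
####.###.##
#####.###.#
######.###.
.######.###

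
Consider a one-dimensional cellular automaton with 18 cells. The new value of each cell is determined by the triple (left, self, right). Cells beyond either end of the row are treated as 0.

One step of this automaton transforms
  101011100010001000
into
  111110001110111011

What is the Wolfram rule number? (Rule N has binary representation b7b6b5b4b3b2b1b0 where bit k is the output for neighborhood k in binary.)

position 5: 111 → 0  (bit 7 = 0)
position 6: 110 → 0  (bit 6 = 0)
position 1: 101 → 1  (bit 5 = 1)
position 7: 100 → 0  (bit 4 = 0)
position 4: 011 → 1  (bit 3 = 1)
position 0: 010 → 1  (bit 2 = 1)
position 9: 001 → 1  (bit 1 = 1)
position 8: 000 → 1  (bit 0 = 1)
bits b7..b0 = 00101111 = 47

47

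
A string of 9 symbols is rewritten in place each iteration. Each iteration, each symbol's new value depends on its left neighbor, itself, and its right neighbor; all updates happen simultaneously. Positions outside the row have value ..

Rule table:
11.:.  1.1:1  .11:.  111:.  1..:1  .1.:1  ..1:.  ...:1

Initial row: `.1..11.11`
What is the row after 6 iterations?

.11...1..
...11.111
11...1...
..11.1111
1...1....
111.11111

111.11111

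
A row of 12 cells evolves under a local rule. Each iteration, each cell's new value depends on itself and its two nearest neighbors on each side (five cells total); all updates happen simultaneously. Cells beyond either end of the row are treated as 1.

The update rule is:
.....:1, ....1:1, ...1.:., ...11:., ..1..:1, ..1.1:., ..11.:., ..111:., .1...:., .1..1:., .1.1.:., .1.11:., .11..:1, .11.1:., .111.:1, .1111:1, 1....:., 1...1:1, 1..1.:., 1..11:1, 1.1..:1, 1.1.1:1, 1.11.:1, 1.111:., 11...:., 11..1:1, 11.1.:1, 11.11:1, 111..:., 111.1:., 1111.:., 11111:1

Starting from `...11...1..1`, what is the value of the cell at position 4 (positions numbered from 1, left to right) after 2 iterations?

.

.1..1.1.1.1.
11....1.1.1.
position 4 holds .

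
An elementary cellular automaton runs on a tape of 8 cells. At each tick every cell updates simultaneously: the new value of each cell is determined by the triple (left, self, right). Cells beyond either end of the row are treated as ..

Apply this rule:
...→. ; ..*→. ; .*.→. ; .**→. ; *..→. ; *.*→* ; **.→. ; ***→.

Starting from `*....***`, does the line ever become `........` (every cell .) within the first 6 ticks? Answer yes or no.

tick 1: ........
all cells are . at tick 1

yes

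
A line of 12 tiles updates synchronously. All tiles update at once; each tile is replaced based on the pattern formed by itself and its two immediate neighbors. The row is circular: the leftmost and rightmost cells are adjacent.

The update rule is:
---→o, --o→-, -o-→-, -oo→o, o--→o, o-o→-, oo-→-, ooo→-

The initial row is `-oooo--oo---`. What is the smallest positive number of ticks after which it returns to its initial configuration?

30

-o---o-o-ooo
--oo-----o--
o-o-oooo--oo
----o---o-o-
ooo--oo----o
---o-o-ooo-o
oo-----o----
o-oooo--ooo-
--o---o-o---
o--oo----ooo
-o-o-ooo-o--
-----o----oo
oooo--ooo-o-
o---o-o-----
-oo----oooo-
-o-ooo-o---o
---o----oo--
oo--ooo-o-oo
--o-o-----o-
o----oooo--o
-ooo-o---o-o
-o----oo----
--ooo-o-oooo
o-o-----o---
---oooo--oo-
oo-o---o-o-o
----oo-----o
ooo-o-oooo--
o-----o---o-
-oooo--oo---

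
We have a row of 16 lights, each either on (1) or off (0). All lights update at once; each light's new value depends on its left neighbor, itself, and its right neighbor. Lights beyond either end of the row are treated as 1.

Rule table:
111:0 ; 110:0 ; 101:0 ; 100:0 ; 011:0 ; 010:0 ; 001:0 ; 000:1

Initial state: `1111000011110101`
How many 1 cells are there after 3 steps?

2

step 1: 0000011000000000
step 2: 0111000011111110
step 3: 0000011000000000
count of 1: 2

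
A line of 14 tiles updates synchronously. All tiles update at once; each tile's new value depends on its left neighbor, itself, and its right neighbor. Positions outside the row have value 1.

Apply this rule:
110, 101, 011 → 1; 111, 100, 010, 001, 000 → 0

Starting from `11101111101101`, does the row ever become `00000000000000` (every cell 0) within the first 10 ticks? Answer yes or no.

yes

tick 1: 00111000111111
tick 2: 00101000100000
tick 3: 00010000000000
tick 4: 00000000000000
all cells are 0 at tick 4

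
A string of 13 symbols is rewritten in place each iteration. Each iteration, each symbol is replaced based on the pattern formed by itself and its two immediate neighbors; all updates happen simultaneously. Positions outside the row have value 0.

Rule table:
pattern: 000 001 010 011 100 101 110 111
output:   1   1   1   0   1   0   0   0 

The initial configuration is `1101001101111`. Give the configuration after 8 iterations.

1110001111111

iteration 1: 0001110000000
iteration 2: 1110001111111
iteration 3: 0001110000000  (repeats iteration 1; period 2)
iteration 8: 1110001111111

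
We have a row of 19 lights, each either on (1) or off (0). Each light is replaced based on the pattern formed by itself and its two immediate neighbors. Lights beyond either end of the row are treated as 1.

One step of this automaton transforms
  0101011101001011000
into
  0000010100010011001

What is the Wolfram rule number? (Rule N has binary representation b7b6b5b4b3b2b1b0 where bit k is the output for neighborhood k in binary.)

74

position 6: 111 → 0  (bit 7 = 0)
position 7: 110 → 1  (bit 6 = 1)
position 0: 101 → 0  (bit 5 = 0)
position 10: 100 → 0  (bit 4 = 0)
position 5: 011 → 1  (bit 3 = 1)
position 1: 010 → 0  (bit 2 = 0)
position 11: 001 → 1  (bit 1 = 1)
position 17: 000 → 0  (bit 0 = 0)
bits b7..b0 = 01001010 = 74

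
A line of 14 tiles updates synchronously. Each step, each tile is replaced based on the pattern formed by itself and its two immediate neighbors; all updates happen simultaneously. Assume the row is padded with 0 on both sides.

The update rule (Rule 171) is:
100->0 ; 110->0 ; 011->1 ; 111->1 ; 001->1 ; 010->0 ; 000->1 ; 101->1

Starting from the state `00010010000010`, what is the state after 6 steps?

step 1: 11100100111100
step 2: 11001001111001
step 3: 10010011110010
step 4: 00100111100100
step 5: 11001111001001
step 6: 10011110010010

10011110010010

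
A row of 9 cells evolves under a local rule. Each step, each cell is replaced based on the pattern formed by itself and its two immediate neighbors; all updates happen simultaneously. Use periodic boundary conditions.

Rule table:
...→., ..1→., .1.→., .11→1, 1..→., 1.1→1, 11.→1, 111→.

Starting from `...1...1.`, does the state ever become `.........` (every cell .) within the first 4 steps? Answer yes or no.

yes

step 1: .........
all cells are . at step 1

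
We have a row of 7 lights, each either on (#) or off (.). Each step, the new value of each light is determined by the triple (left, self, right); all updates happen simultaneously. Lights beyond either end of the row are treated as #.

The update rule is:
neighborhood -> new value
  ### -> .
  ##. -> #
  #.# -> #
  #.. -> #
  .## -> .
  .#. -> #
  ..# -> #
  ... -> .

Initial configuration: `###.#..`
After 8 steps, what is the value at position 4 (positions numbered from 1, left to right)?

..#####
##.....
.##...#
#.##.#.
##.####
.##....
#.##..#
##.###.
position 4 holds #

#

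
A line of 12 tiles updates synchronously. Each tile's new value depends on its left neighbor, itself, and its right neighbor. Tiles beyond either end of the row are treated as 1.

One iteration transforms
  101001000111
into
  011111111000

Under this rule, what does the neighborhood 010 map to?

1

At position 2 the neighborhood is 010; the next row has 1 there.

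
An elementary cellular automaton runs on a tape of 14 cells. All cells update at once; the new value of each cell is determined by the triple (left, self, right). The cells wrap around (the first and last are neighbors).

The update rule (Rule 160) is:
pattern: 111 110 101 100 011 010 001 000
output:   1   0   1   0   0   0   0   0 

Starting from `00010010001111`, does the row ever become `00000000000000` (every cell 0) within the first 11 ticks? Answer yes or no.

00000000000110
00000000000000
all cells are 0 at tick 2

yes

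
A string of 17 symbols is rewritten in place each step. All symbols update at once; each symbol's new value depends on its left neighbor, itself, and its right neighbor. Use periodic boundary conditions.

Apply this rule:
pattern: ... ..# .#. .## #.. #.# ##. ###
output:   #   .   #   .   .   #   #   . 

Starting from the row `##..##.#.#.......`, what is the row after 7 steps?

.#...#####.#####.
.#.#.....##....#.
.###.###..#.##.#.
...##..#..##.###.
##..#..#...##..#.
.#..#..#.#..#..##
##..#..###..#...#

##..#..###..#...#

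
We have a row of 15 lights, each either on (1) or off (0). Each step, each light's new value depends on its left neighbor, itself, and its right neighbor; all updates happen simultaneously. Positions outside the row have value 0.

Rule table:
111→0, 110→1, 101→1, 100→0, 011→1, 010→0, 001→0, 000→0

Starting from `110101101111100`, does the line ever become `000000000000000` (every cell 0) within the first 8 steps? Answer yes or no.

step 1: 111011111000100
step 2: 101110001000000
step 3: 011010000000000
step 4: 011100000000000
step 5: 010100000000000
step 6: 001000000000000
step 7: 000000000000000
all cells are 0 at step 7

yes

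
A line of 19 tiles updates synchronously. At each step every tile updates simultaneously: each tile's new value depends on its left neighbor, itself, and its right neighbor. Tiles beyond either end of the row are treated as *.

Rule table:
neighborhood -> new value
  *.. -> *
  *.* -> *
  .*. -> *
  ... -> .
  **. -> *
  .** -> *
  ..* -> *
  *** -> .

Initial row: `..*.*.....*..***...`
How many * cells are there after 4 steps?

******...*****.**.*
.....**.**...******
*...*******.**.....
**.**.....*****...*
count of *: 10

10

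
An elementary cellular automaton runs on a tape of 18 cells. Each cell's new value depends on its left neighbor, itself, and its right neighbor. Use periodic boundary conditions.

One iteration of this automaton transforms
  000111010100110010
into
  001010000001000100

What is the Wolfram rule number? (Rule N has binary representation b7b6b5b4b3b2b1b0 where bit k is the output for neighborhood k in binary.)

130

position 4: 111 → 1  (bit 7 = 1)
position 5: 110 → 0  (bit 6 = 0)
position 6: 101 → 0  (bit 5 = 0)
position 10: 100 → 0  (bit 4 = 0)
position 3: 011 → 0  (bit 3 = 0)
position 7: 010 → 0  (bit 2 = 0)
position 2: 001 → 1  (bit 1 = 1)
position 0: 000 → 0  (bit 0 = 0)
bits b7..b0 = 10000010 = 130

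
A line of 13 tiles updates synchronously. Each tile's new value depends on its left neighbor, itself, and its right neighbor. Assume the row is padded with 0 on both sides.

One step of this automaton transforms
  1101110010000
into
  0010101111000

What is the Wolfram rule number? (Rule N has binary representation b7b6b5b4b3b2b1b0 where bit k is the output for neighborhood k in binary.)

position 4: 111 → 1  (bit 7 = 1)
position 1: 110 → 0  (bit 6 = 0)
position 2: 101 → 1  (bit 5 = 1)
position 6: 100 → 1  (bit 4 = 1)
position 0: 011 → 0  (bit 3 = 0)
position 8: 010 → 1  (bit 2 = 1)
position 7: 001 → 1  (bit 1 = 1)
position 10: 000 → 0  (bit 0 = 0)
bits b7..b0 = 10110110 = 182

182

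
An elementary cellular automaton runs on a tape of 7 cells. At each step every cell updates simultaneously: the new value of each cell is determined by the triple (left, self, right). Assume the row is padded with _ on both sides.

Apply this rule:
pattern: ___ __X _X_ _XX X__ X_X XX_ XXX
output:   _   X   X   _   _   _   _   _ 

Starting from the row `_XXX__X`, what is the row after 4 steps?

X_X____

X____XX
X___X__
X__XX__
X_X____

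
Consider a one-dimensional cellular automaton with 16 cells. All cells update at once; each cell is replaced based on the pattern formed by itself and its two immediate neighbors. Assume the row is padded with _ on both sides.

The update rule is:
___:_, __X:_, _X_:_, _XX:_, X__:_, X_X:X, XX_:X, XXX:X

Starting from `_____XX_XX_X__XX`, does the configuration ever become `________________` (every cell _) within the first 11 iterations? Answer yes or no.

yes

______XX_XX____X
_______XX_X_____
________XX______
_________X______
________________
all cells are _ at iteration 5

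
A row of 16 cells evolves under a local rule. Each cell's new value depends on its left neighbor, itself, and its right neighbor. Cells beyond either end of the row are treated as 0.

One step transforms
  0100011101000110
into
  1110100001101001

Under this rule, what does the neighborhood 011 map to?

0

At position 5 the neighborhood is 011; the next row has 0 there.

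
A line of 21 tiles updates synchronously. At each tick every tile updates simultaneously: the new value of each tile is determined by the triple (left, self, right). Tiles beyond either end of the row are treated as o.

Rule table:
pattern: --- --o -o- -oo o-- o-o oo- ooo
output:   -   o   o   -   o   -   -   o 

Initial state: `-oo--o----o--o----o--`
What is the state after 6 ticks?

---oooo--oooooo--oooo
o-o-oo-oo-oooo-oo-ooo
--o--------oo------oo
oooo------o--o----o-o
ooo-o----oooooo--oo--
oo--oo--o-oooo-oo--oo

oo--oo--o-oooo-oo--oo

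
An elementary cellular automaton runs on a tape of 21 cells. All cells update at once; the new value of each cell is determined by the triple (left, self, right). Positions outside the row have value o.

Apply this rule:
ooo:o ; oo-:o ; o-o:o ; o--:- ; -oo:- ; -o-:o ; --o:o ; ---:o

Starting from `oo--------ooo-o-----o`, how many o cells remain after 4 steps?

oo-ooooooo-oooo-oooo-
ooo-ooooooo-oooo-oooo
oooo-ooooooo-oooo-ooo
ooooo-ooooooo-oooo-oo
count of o: 18

18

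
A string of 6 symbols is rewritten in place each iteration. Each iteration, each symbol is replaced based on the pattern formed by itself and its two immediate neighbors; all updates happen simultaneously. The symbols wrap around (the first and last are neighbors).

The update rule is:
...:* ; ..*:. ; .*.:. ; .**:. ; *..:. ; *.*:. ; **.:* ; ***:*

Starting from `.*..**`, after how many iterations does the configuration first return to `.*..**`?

.....*
.***..
..**.*
...*..
**...*
**.*..
.*....
...***
.*..**

9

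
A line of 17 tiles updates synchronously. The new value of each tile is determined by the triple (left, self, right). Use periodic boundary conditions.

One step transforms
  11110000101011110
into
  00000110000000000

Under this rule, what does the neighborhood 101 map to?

0

At position 9 the neighborhood is 101; the next row has 0 there.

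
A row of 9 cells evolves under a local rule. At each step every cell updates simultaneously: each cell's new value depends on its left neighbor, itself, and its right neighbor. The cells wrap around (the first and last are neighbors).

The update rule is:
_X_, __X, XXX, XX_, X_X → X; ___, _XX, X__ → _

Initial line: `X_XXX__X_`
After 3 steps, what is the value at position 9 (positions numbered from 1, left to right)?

XX_XX_XXX
XXX_XX_XX
XXXX_XX_X
position 9 holds X

X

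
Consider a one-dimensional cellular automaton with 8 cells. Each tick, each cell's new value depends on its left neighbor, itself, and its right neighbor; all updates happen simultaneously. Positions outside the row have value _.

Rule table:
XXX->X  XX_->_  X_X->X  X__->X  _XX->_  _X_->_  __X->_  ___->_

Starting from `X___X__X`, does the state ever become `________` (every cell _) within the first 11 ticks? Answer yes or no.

tick 1: _X___X__
tick 2: __X___X_
tick 3: ___X___X
tick 4: ____X___
tick 5: _____X__
tick 6: ______X_
tick 7: _______X
tick 8: ________
all cells are _ at tick 8

yes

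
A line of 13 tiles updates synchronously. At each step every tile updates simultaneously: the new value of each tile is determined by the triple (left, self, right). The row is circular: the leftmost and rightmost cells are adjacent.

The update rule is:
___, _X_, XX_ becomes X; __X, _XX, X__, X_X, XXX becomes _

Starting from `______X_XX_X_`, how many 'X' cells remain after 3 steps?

7

XXXXX_X__X_X_
____X_X__X_X_
XXX_X_X__X_X_
count of X: 7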